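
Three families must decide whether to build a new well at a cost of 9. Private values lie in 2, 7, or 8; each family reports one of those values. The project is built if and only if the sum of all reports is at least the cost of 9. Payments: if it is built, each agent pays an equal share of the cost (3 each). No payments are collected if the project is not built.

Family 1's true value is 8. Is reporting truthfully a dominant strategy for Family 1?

Yes

Check each profile of the others' reports and compare truth against every alternative report.
Others report (2, 2): truth gives 5, best alternative gives 5.
Others report (2, 7): truth gives 5, best alternative gives 5.
Others report (2, 8): truth gives 5, best alternative gives 5.
Others report (7, 2): truth gives 5, best alternative gives 5.
Others report (7, 7): truth gives 5, best alternative gives 5.
Others report (7, 8): truth gives 5, best alternative gives 5.
(Remaining 3 profiles checked similarly; truth is weakly best in each.)
In every case the truthful report is at least as good as any alternative, so it is a dominant strategy.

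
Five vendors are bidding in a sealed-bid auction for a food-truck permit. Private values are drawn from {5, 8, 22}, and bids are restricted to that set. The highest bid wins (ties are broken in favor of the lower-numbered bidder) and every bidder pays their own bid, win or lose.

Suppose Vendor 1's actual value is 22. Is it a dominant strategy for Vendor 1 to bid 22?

Consider the case where Vendor 2 bids 5, Vendor 3 bids 5, Vendor 4 bids 5 and Vendor 5 bids 5.
Truthful bid 22: wins, pays 22, utility 22 - 22 = 0.
Bid 5 instead: wins, pays 5, utility 22 - 5 = 17.
Since 17 > 0, bidding 5 is strictly better here, so truthful bidding is not dominant.

No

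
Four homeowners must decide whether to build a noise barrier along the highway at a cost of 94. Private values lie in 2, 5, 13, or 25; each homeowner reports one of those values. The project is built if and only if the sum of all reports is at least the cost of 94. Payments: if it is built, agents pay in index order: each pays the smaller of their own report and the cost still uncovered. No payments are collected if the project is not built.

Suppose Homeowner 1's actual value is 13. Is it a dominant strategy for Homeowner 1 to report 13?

Yes

Check each profile of the others' reports and compare truth against every alternative report.
Others report (2, 2, 2): truth gives 0, best alternative gives 0.
Others report (2, 2, 5): truth gives 0, best alternative gives 0.
Others report (2, 2, 13): truth gives 0, best alternative gives 0.
Others report (2, 2, 25): truth gives 0, best alternative gives 0.
Others report (2, 5, 2): truth gives 0, best alternative gives 0.
Others report (2, 5, 5): truth gives 0, best alternative gives 0.
(Remaining 58 profiles checked similarly; truth is weakly best in each.)
In every case the truthful report is at least as good as any alternative, so it is a dominant strategy.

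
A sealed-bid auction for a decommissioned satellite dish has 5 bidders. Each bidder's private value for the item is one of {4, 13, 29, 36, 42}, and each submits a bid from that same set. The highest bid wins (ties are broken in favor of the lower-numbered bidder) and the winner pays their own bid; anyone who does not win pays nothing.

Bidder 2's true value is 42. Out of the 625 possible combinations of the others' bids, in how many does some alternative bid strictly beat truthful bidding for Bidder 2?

Others bid (4, 4, 4, 4): truth gives 0; bid 13 gives 29 > 0. Violating.
Others bid (4, 4, 4, 13): truth gives 0; bid 13 gives 29 > 0. Violating.
Others bid (4, 4, 4, 29): truth gives 0; bid 29 gives 13 > 0. Violating.
Others bid (4, 4, 4, 36): truth gives 0; bid 36 gives 6 > 0. Violating.
Others bid (4, 4, 4, 42): truth gives 0; no alternative beats it.
Others bid (4, 4, 13, 42): truth gives 0; no alternative beats it.
(Checking all 625 profiles: 192 have a profitable deviation, 433 do not.)

192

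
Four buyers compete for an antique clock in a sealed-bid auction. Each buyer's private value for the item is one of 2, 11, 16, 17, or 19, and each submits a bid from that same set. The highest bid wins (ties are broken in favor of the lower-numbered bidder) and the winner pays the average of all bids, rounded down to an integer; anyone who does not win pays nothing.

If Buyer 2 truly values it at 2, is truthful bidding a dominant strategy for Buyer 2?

Check each profile of the others' bids and compare truth against every alternative bid.
Others bid (2, 11, 11): truth gives 0, best alternative gives -6.
Others bid (2, 2, 11): truth gives 0, best alternative gives -4.
Others bid (2, 11, 2): truth gives 0, best alternative gives -4.
Others bid (2, 2, 2): truth gives 0, best alternative gives -2.
Others bid (2, 2, 16): truth gives 0, best alternative gives 0.
Others bid (2, 2, 17): truth gives 0, best alternative gives 0.
(Remaining 119 profiles checked similarly; truth is weakly best in each.)
In every case the truthful bid is at least as good as any alternative, so it is a dominant strategy.

Yes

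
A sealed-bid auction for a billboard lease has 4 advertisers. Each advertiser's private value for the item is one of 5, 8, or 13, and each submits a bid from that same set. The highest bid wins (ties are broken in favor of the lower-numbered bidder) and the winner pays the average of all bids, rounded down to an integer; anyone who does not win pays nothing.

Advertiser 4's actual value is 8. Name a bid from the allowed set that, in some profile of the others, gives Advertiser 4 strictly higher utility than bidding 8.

Suppose Advertiser 1 bids 5, Advertiser 2 bids 5 and Advertiser 3 bids 8.
Bid 8: loses, pays 0, utility 0.
Bid 13: wins, pays 7, utility 8 - 7 = 1.
So bidding 13 beats truth here (1 > 0).

13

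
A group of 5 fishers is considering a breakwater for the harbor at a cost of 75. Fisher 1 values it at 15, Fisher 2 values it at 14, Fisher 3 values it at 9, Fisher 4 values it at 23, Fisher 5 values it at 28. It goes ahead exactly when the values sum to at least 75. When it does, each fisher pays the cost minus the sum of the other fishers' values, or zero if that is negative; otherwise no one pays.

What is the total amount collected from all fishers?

Total value 89 ≥ cost 75, so it is built.
Fisher 1: others sum to 74; max(0, 75 - 74) = 1.
Fisher 2: others sum to 75; max(0, 75 - 75) = 0.
Fisher 3: others sum to 80; max(0, 75 - 80) = 0.
Fisher 4: others sum to 66; max(0, 75 - 66) = 9.
Fisher 5: others sum to 61; max(0, 75 - 61) = 14.
Total collected = 1 + 0 + 0 + 9 + 14 = 24.

24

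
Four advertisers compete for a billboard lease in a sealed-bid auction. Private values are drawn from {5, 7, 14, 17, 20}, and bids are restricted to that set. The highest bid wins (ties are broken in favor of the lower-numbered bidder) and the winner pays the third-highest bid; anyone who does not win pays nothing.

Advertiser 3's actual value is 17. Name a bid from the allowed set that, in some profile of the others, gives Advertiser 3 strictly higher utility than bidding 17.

Suppose Advertiser 1 bids 5, Advertiser 2 bids 5 and Advertiser 4 bids 20.
Bid 17: loses, pays 0, utility 0.
Bid 20: wins, pays 5, utility 17 - 5 = 12.
So bidding 20 beats truth here (12 > 0).

20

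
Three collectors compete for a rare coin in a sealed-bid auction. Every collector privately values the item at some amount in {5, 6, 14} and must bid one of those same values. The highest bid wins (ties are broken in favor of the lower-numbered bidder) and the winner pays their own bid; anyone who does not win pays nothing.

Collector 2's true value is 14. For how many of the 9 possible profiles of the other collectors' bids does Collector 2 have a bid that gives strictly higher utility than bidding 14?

2

Others bid (5, 5): truth gives 0; bid 6 gives 8 > 0. Violating.
Others bid (5, 6): truth gives 0; bid 6 gives 8 > 0. Violating.
Others bid (5, 14): truth gives 0; no alternative beats it.
Others bid (6, 5): truth gives 0; no alternative beats it.
(Checking all 9 profiles: 2 have a profitable deviation, 7 do not.)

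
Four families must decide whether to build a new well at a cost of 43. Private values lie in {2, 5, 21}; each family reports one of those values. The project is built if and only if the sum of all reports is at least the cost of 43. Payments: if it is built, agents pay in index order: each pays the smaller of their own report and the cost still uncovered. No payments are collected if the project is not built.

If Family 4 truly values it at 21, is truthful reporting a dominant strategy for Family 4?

Check each profile of the others' reports and compare truth against every alternative report.
Others report (5, 5, 21): truth gives 9, best alternative gives 0.
Others report (5, 21, 5): truth gives 9, best alternative gives 0.
Others report (21, 5, 5): truth gives 9, best alternative gives 0.
Others report (2, 5, 21): truth gives 6, best alternative gives 0.
Others report (2, 21, 5): truth gives 6, best alternative gives 0.
Others report (5, 2, 21): truth gives 6, best alternative gives 0.
(Remaining 21 profiles checked similarly; truth is weakly best in each.)
In every case the truthful report is at least as good as any alternative, so it is a dominant strategy.

Yes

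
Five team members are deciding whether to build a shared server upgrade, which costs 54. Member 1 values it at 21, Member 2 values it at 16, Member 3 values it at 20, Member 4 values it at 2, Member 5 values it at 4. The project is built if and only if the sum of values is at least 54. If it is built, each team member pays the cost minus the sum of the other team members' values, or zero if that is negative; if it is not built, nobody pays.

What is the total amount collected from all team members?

30

Total value 63 ≥ cost 54, so it is built.
Member 1: others sum to 42; max(0, 54 - 42) = 12.
Member 2: others sum to 47; max(0, 54 - 47) = 7.
Member 3: others sum to 43; max(0, 54 - 43) = 11.
Member 4: others sum to 61; max(0, 54 - 61) = 0.
Member 5: others sum to 59; max(0, 54 - 59) = 0.
Total collected = 12 + 7 + 11 + 0 + 0 = 30.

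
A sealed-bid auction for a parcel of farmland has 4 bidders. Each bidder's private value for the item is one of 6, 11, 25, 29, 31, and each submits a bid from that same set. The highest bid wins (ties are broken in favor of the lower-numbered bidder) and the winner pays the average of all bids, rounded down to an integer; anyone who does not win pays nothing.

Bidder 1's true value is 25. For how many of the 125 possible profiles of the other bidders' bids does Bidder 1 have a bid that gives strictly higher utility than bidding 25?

71

Others bid (6, 6, 6): truth gives 15; bid 6 gives 19 > 15. Violating.
Others bid (6, 6, 11): truth gives 13; bid 11 gives 17 > 13. Violating.
Others bid (6, 6, 29): truth gives 0; bid 29 gives 8 > 0. Violating.
Others bid (6, 6, 31): truth gives 0; bid 31 gives 7 > 0. Violating.
Others bid (6, 6, 25): truth gives 10; no alternative beats it.
Others bid (6, 11, 25): truth gives 9; no alternative beats it.
(Checking all 125 profiles: 71 have a profitable deviation, 54 do not.)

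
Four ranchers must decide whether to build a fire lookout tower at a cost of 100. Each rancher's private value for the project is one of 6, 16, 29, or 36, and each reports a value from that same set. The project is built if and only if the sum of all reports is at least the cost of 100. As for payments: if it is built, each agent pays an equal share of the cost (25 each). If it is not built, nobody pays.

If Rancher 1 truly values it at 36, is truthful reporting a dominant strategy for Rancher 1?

Check each profile of the others' reports and compare truth against every alternative report.
Others report (6, 29, 29): truth gives 11, best alternative gives 0.
Others report (16, 16, 36): truth gives 11, best alternative gives 0.
Others report (16, 36, 16): truth gives 11, best alternative gives 0.
Others report (29, 6, 29): truth gives 11, best alternative gives 0.
Others report (29, 29, 6): truth gives 11, best alternative gives 0.
Others report (36, 16, 16): truth gives 11, best alternative gives 0.
(Remaining 58 profiles checked similarly; truth is weakly best in each.)
In every case the truthful report is at least as good as any alternative, so it is a dominant strategy.

Yes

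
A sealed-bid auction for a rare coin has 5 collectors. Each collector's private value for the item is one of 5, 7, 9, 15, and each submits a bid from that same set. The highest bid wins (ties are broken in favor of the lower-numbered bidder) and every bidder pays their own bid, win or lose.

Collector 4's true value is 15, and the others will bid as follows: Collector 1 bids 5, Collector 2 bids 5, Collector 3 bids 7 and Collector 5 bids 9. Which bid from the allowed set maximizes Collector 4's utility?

Bid 5: loses but pays 5, utility -5.
Bid 7: loses but pays 7, utility -7.
Bid 9: wins, pays 9, utility 15 - 9 = 6.
Bid 15: wins, pays 15, utility 15 - 15 = 0.
The best choice is 9 with utility 6.

9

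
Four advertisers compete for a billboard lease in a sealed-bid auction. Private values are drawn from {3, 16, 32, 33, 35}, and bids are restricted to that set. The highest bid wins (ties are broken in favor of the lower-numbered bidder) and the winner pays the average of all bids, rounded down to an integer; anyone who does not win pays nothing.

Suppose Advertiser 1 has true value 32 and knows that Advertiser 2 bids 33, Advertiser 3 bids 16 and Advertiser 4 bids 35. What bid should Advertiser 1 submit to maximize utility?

Bid 3: loses, pays 0, utility 0.
Bid 16: loses, pays 0, utility 0.
Bid 32: loses, pays 0, utility 0.
Bid 33: loses, pays 0, utility 0.
Bid 35: wins, pays 29, utility 32 - 29 = 3.
The best choice is 35 with utility 3.

35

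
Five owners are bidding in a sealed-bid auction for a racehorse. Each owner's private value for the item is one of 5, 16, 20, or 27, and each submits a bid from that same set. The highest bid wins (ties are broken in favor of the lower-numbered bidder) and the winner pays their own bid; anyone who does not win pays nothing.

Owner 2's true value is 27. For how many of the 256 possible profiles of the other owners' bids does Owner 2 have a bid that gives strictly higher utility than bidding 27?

54

Others bid (5, 5, 5, 5): truth gives 0; bid 16 gives 11 > 0. Violating.
Others bid (5, 5, 5, 16): truth gives 0; bid 16 gives 11 > 0. Violating.
Others bid (5, 5, 5, 20): truth gives 0; bid 20 gives 7 > 0. Violating.
Others bid (5, 5, 16, 5): truth gives 0; bid 16 gives 11 > 0. Violating.
Others bid (5, 5, 5, 27): truth gives 0; no alternative beats it.
Others bid (5, 5, 16, 27): truth gives 0; no alternative beats it.
(Checking all 256 profiles: 54 have a profitable deviation, 202 do not.)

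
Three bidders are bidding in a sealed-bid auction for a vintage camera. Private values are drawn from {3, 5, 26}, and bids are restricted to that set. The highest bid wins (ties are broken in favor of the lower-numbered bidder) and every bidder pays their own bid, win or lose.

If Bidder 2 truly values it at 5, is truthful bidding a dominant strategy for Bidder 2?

Consider the case where Bidder 1 bids 3 and Bidder 3 bids 26.
Truthful bid 5: loses but pays 5, utility -5.
Bid 3 instead: loses but pays 3, utility -3.
Since -3 > -5, bidding 3 is strictly better here, so truthful bidding is not dominant.

No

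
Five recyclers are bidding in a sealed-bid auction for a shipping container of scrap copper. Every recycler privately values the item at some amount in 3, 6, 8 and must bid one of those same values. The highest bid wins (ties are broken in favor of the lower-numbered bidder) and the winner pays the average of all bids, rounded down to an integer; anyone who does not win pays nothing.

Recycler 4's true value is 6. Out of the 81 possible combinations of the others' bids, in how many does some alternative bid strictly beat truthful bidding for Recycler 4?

17

Others bid (3, 3, 3, 8): truth gives 0; bid 8 gives 1 > 0. Violating.
Others bid (3, 3, 6, 3): truth gives 0; bid 8 gives 2 > 0. Violating.
Others bid (3, 3, 6, 6): truth gives 0; bid 8 gives 1 > 0. Violating.
Others bid (3, 3, 6, 8): truth gives 0; bid 8 gives 1 > 0. Violating.
Others bid (3, 3, 3, 3): truth gives 3; no alternative beats it.
Others bid (3, 3, 3, 6): truth gives 2; no alternative beats it.
(Checking all 81 profiles: 17 have a profitable deviation, 64 do not.)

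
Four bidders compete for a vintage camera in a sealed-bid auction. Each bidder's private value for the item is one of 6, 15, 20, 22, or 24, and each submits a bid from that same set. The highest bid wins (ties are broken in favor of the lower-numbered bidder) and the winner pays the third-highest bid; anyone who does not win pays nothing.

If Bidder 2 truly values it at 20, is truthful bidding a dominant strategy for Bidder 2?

Consider the case where Bidder 1 bids 6, Bidder 3 bids 6 and Bidder 4 bids 22.
Truthful bid 20: loses, pays 0, utility 0.
Bid 22 instead: wins, pays 6, utility 20 - 6 = 14.
Since 14 > 0, bidding 22 is strictly better here, so truthful bidding is not dominant.

No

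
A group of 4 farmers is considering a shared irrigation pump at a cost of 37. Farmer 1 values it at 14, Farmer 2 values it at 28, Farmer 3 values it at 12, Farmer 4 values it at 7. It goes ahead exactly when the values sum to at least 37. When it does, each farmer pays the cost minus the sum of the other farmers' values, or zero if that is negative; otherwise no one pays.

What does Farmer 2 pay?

Total value 61 ≥ cost 37, so the project is built.
The other farmers' values sum to 33.
Cost minus that sum is 37 - 33 = 4.

4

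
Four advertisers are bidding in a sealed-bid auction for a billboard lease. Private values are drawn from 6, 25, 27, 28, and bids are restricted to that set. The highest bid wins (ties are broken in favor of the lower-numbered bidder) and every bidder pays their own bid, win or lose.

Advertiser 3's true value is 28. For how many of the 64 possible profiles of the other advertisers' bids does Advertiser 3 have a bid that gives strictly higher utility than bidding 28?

40

Others bid (6, 6, 6): truth gives 0; bid 25 gives 3 > 0. Violating.
Others bid (6, 6, 25): truth gives 0; bid 25 gives 3 > 0. Violating.
Others bid (6, 6, 27): truth gives 0; bid 27 gives 1 > 0. Violating.
Others bid (6, 25, 6): truth gives 0; bid 27 gives 1 > 0. Violating.
Others bid (6, 6, 28): truth gives 0; no alternative beats it.
Others bid (6, 25, 28): truth gives 0; no alternative beats it.
(Checking all 64 profiles: 40 have a profitable deviation, 24 do not.)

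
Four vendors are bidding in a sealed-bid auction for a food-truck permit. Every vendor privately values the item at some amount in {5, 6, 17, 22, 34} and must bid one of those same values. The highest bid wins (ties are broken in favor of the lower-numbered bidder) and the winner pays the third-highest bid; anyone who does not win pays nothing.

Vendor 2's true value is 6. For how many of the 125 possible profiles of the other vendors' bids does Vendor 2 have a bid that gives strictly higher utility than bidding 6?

9

Others bid (5, 5, 17): truth gives 0; bid 17 gives 1 > 0. Violating.
Others bid (5, 5, 22): truth gives 0; bid 22 gives 1 > 0. Violating.
Others bid (5, 5, 34): truth gives 0; bid 34 gives 1 > 0. Violating.
Others bid (5, 17, 5): truth gives 0; bid 17 gives 1 > 0. Violating.
Others bid (5, 5, 5): truth gives 1; no alternative beats it.
Others bid (5, 5, 6): truth gives 1; no alternative beats it.
(Checking all 125 profiles: 9 have a profitable deviation, 116 do not.)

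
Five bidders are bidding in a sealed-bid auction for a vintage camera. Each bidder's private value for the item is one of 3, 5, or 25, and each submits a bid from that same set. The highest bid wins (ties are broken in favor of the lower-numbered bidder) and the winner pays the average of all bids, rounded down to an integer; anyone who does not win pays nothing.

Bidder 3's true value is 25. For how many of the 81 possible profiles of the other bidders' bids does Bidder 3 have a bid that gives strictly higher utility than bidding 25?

Others bid (3, 3, 3, 3): truth gives 18; bid 5 gives 22 > 18. Violating.
Others bid (3, 3, 3, 5): truth gives 18; bid 5 gives 22 > 18. Violating.
Others bid (3, 3, 5, 3): truth gives 18; bid 5 gives 22 > 18. Violating.
Others bid (3, 3, 5, 5): truth gives 17; bid 5 gives 21 > 17. Violating.
Others bid (3, 3, 3, 25): truth gives 14; no alternative beats it.
Others bid (3, 3, 5, 25): truth gives 13; no alternative beats it.
(Checking all 81 profiles: 4 have a profitable deviation, 77 do not.)

4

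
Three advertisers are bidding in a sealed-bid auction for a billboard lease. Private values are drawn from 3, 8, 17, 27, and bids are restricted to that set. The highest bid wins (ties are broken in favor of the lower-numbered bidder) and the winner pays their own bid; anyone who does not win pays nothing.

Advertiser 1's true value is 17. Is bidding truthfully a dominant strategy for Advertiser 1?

Consider the case where Advertiser 2 bids 3 and Advertiser 3 bids 3.
Truthful bid 17: wins, pays 17, utility 17 - 17 = 0.
Bid 3 instead: wins, pays 3, utility 17 - 3 = 14.
Since 14 > 0, bidding 3 is strictly better here, so truthful bidding is not dominant.

No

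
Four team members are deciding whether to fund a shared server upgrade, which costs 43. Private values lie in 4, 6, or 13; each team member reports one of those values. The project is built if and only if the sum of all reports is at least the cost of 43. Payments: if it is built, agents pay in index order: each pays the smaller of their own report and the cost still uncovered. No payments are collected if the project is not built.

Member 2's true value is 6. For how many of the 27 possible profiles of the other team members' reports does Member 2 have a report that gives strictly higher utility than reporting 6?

1

Others report (13, 13, 13): truth gives 0; report 4 gives 2 > 0. Violating.
Others report (4, 4, 4): truth gives 0; no alternative beats it.
Others report (4, 4, 6): truth gives 0; no alternative beats it.
(Checking all 27 profiles: 1 has a profitable deviation, 26 do not.)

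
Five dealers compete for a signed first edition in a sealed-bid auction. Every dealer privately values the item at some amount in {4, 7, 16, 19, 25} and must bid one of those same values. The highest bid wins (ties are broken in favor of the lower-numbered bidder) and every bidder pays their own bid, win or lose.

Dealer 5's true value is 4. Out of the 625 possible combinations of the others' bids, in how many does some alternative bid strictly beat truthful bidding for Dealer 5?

1

Others bid (4, 4, 4, 4): truth gives -4; bid 7 gives -3 > -4. Violating.
Others bid (4, 4, 4, 7): truth gives -4; no alternative beats it.
Others bid (4, 4, 4, 16): truth gives -4; no alternative beats it.
(Checking all 625 profiles: 1 has a profitable deviation, 624 do not.)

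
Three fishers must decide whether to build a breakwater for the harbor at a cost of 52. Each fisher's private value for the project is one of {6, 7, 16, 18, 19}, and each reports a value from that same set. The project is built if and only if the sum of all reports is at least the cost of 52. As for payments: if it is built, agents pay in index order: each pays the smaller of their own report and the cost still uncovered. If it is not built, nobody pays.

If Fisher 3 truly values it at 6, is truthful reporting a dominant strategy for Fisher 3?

Yes

Check each profile of the others' reports and compare truth against every alternative report.
Others report (6, 6): truth gives 0, best alternative gives 0.
Others report (6, 7): truth gives 0, best alternative gives 0.
Others report (6, 16): truth gives 0, best alternative gives 0.
Others report (6, 18): truth gives 0, best alternative gives 0.
Others report (6, 19): truth gives 0, best alternative gives 0.
Others report (7, 6): truth gives 0, best alternative gives 0.
(Remaining 19 profiles checked similarly; truth is weakly best in each.)
In every case the truthful report is at least as good as any alternative, so it is a dominant strategy.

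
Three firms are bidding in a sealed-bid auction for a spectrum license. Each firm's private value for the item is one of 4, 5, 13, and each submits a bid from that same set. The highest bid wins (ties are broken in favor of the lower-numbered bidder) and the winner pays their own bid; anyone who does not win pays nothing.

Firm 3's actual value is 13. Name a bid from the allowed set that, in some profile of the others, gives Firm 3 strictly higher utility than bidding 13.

5

Suppose Firm 1 bids 4 and Firm 2 bids 4.
Bid 13: wins, pays 13, utility 13 - 13 = 0.
Bid 5: wins, pays 5, utility 13 - 5 = 8.
So bidding 5 beats truth here (8 > 0).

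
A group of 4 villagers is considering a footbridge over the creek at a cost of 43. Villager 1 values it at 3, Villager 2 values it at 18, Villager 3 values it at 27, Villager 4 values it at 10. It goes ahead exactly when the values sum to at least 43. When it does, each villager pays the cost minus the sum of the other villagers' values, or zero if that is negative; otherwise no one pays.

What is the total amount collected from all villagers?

Total value 58 ≥ cost 43, so it is built.
Villager 1: others sum to 55; max(0, 43 - 55) = 0.
Villager 2: others sum to 40; max(0, 43 - 40) = 3.
Villager 3: others sum to 31; max(0, 43 - 31) = 12.
Villager 4: others sum to 48; max(0, 43 - 48) = 0.
Total collected = 0 + 3 + 12 + 0 = 15.

15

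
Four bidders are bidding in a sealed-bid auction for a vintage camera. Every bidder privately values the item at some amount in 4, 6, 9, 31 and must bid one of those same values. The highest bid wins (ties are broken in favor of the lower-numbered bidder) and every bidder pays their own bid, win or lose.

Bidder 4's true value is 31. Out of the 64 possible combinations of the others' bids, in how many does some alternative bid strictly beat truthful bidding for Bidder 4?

Others bid (4, 4, 4): truth gives 0; bid 6 gives 25 > 0. Violating.
Others bid (4, 4, 6): truth gives 0; bid 9 gives 22 > 0. Violating.
Others bid (4, 4, 31): truth gives -31; bid 4 gives -4 > -31. Violating.
Others bid (4, 6, 4): truth gives 0; bid 9 gives 22 > 0. Violating.
Others bid (4, 4, 9): truth gives 0; no alternative beats it.
Others bid (4, 6, 9): truth gives 0; no alternative beats it.
(Checking all 64 profiles: 45 have a profitable deviation, 19 do not.)

45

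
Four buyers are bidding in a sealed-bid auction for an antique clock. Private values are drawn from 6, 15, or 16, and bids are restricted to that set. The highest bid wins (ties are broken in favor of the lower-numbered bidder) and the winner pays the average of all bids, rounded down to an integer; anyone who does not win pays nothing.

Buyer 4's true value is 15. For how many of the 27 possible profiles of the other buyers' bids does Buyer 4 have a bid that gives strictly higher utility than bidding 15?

6

Others bid (6, 6, 15): truth gives 0; bid 16 gives 5 > 0. Violating.
Others bid (6, 15, 6): truth gives 0; bid 16 gives 5 > 0. Violating.
Others bid (6, 15, 15): truth gives 0; bid 16 gives 2 > 0. Violating.
Others bid (15, 6, 6): truth gives 0; bid 16 gives 5 > 0. Violating.
Others bid (6, 6, 6): truth gives 7; no alternative beats it.
Others bid (6, 6, 16): truth gives 0; no alternative beats it.
(Checking all 27 profiles: 6 have a profitable deviation, 21 do not.)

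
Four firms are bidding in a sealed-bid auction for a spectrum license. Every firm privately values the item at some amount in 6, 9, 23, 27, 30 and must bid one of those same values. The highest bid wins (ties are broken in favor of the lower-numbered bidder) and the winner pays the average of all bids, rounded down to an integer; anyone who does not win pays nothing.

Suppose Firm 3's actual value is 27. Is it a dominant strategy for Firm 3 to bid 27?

No

Consider the case where Firm 1 bids 6, Firm 2 bids 6 and Firm 4 bids 6.
Truthful bid 27: wins, pays 11, utility 27 - 11 = 16.
Bid 9 instead: wins, pays 6, utility 27 - 6 = 21.
Since 21 > 16, bidding 9 is strictly better here, so truthful bidding is not dominant.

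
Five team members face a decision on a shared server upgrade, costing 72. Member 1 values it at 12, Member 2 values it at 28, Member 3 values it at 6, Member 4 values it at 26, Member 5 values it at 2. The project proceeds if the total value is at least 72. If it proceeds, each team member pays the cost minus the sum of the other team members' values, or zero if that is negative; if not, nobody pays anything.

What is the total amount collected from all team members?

Total value 74 ≥ cost 72, so it is built.
Member 1: others sum to 62; max(0, 72 - 62) = 10.
Member 2: others sum to 46; max(0, 72 - 46) = 26.
Member 3: others sum to 68; max(0, 72 - 68) = 4.
Member 4: others sum to 48; max(0, 72 - 48) = 24.
Member 5: others sum to 72; max(0, 72 - 72) = 0.
Total collected = 10 + 26 + 4 + 24 + 0 = 64.

64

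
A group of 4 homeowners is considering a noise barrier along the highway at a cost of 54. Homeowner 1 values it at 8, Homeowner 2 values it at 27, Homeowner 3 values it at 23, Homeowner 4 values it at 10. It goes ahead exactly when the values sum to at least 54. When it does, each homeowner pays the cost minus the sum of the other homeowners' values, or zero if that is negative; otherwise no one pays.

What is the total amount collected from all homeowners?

Total value 68 ≥ cost 54, so it is built.
Homeowner 1: others sum to 60; max(0, 54 - 60) = 0.
Homeowner 2: others sum to 41; max(0, 54 - 41) = 13.
Homeowner 3: others sum to 45; max(0, 54 - 45) = 9.
Homeowner 4: others sum to 58; max(0, 54 - 58) = 0.
Total collected = 0 + 13 + 9 + 0 = 22.

22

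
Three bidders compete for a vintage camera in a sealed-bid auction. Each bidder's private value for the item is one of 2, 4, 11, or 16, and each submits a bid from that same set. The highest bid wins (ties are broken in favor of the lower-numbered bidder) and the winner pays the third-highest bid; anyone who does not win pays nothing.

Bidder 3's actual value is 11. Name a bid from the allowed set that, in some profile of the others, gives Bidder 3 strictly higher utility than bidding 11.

16

Suppose Bidder 1 bids 2 and Bidder 2 bids 11.
Bid 11: loses, pays 0, utility 0.
Bid 16: wins, pays 2, utility 11 - 2 = 9.
So bidding 16 beats truth here (9 > 0).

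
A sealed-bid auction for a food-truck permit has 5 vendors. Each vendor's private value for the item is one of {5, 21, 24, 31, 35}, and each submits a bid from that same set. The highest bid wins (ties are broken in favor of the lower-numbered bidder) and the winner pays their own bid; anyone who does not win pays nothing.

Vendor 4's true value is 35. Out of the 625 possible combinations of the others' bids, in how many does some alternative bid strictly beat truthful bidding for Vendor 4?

Others bid (5, 5, 5, 5): truth gives 0; bid 21 gives 14 > 0. Violating.
Others bid (5, 5, 5, 21): truth gives 0; bid 21 gives 14 > 0. Violating.
Others bid (5, 5, 5, 24): truth gives 0; bid 24 gives 11 > 0. Violating.
Others bid (5, 5, 5, 31): truth gives 0; bid 31 gives 4 > 0. Violating.
Others bid (5, 5, 5, 35): truth gives 0; no alternative beats it.
Others bid (5, 5, 21, 35): truth gives 0; no alternative beats it.
(Checking all 625 profiles: 108 have a profitable deviation, 517 do not.)

108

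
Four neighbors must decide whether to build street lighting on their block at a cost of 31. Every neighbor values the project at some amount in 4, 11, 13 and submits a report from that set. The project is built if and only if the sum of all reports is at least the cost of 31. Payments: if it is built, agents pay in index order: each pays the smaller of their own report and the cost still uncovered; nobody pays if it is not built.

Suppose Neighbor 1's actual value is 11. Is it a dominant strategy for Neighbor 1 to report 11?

No

Consider the case where Neighbor 2 reports 4, Neighbor 3 reports 11 and Neighbor 4 reports 13.
Truthful report 11: project built, pays 11, utility 11 - 11 = 0.
Report 4 instead: project built, pays 4, utility 11 - 4 = 7.
Since 7 > 0, reporting 4 is strictly better here, so truthful reporting is not dominant.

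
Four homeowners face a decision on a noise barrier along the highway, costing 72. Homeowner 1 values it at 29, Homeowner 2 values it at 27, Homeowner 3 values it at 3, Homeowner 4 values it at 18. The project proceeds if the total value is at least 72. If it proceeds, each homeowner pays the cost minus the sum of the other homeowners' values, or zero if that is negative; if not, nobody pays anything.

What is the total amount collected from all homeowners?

59

Total value 77 ≥ cost 72, so it is built.
Homeowner 1: others sum to 48; max(0, 72 - 48) = 24.
Homeowner 2: others sum to 50; max(0, 72 - 50) = 22.
Homeowner 3: others sum to 74; max(0, 72 - 74) = 0.
Homeowner 4: others sum to 59; max(0, 72 - 59) = 13.
Total collected = 24 + 22 + 0 + 13 = 59.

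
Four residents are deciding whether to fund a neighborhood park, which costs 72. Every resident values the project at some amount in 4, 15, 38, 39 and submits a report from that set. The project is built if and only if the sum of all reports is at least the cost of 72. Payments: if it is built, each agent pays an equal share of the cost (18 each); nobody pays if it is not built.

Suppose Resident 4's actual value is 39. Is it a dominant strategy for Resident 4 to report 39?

Yes

Check each profile of the others' reports and compare truth against every alternative report.
Others report (4, 4, 38): truth gives 21, best alternative gives 21.
Others report (4, 4, 39): truth gives 21, best alternative gives 21.
Others report (4, 15, 15): truth gives 21, best alternative gives 21.
Others report (4, 15, 38): truth gives 21, best alternative gives 21.
Others report (4, 15, 39): truth gives 21, best alternative gives 21.
Others report (4, 38, 4): truth gives 21, best alternative gives 21.
(Remaining 58 profiles checked similarly; truth is weakly best in each.)
In every case the truthful report is at least as good as any alternative, so it is a dominant strategy.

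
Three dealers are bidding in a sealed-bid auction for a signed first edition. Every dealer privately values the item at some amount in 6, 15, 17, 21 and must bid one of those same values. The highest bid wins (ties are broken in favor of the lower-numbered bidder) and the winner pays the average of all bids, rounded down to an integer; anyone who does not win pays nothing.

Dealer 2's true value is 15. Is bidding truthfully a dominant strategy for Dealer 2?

Consider the case where Dealer 1 bids 6 and Dealer 3 bids 17.
Truthful bid 15: loses, pays 0, utility 0.
Bid 17 instead: wins, pays 13, utility 15 - 13 = 2.
Since 2 > 0, bidding 17 is strictly better here, so truthful bidding is not dominant.

No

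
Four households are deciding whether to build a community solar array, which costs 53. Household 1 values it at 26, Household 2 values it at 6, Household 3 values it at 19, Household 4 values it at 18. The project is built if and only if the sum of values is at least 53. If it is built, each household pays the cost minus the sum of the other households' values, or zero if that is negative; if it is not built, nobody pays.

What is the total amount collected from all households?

Total value 69 ≥ cost 53, so it is built.
Household 1: others sum to 43; max(0, 53 - 43) = 10.
Household 2: others sum to 63; max(0, 53 - 63) = 0.
Household 3: others sum to 50; max(0, 53 - 50) = 3.
Household 4: others sum to 51; max(0, 53 - 51) = 2.
Total collected = 10 + 0 + 3 + 2 = 15.

15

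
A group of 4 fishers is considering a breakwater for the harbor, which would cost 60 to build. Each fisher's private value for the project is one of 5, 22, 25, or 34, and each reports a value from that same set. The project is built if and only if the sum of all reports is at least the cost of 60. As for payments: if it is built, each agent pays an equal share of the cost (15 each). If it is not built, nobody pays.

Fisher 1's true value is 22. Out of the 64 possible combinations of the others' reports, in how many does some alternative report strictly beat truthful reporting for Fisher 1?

Others report (5, 5, 22): truth gives 0; report 34 gives 7 > 0. Violating.
Others report (5, 5, 25): truth gives 0; report 25 gives 7 > 0. Violating.
Others report (5, 22, 5): truth gives 0; report 34 gives 7 > 0. Violating.
Others report (5, 25, 5): truth gives 0; report 25 gives 7 > 0. Violating.
Others report (5, 5, 5): truth gives 0; no alternative beats it.
Others report (5, 5, 34): truth gives 7; no alternative beats it.
(Checking all 64 profiles: 6 have a profitable deviation, 58 do not.)

6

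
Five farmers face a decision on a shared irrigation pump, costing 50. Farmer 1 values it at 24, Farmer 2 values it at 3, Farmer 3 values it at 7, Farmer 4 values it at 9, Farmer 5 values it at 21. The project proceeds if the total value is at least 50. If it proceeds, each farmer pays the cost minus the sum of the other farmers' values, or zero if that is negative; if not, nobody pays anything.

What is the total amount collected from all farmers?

17

Total value 64 ≥ cost 50, so it is built.
Farmer 1: others sum to 40; max(0, 50 - 40) = 10.
Farmer 2: others sum to 61; max(0, 50 - 61) = 0.
Farmer 3: others sum to 57; max(0, 50 - 57) = 0.
Farmer 4: others sum to 55; max(0, 50 - 55) = 0.
Farmer 5: others sum to 43; max(0, 50 - 43) = 7.
Total collected = 10 + 0 + 0 + 0 + 7 = 17.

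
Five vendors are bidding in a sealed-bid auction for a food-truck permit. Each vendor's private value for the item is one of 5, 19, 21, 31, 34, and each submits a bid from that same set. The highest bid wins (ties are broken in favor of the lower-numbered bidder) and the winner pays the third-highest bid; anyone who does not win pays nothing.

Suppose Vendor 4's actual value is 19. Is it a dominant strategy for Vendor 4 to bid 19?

No

Consider the case where Vendor 1 bids 5, Vendor 2 bids 5, Vendor 3 bids 5 and Vendor 5 bids 21.
Truthful bid 19: loses, pays 0, utility 0.
Bid 21 instead: wins, pays 5, utility 19 - 5 = 14.
Since 14 > 0, bidding 21 is strictly better here, so truthful bidding is not dominant.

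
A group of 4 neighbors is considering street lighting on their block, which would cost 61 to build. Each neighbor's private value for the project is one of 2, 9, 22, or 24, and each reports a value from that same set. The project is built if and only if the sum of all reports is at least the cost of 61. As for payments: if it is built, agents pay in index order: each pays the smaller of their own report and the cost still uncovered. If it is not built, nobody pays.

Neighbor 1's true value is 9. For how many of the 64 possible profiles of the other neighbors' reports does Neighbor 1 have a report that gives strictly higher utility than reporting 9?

Others report (22, 22, 22): truth gives 0; report 2 gives 7 > 0. Violating.
Others report (22, 22, 24): truth gives 0; report 2 gives 7 > 0. Violating.
Others report (22, 24, 22): truth gives 0; report 2 gives 7 > 0. Violating.
Others report (22, 24, 24): truth gives 0; report 2 gives 7 > 0. Violating.
Others report (2, 2, 2): truth gives 0; no alternative beats it.
Others report (2, 2, 9): truth gives 0; no alternative beats it.
(Checking all 64 profiles: 8 have a profitable deviation, 56 do not.)

8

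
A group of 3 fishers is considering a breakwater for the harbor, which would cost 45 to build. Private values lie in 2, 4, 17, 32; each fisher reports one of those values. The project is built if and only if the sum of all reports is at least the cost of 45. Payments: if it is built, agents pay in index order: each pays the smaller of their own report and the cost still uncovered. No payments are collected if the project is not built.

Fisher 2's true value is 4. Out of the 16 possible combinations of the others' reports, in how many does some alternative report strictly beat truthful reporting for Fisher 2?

Others report (17, 32): truth gives 0; report 2 gives 2 > 0. Violating.
Others report (32, 17): truth gives 0; report 2 gives 2 > 0. Violating.
Others report (32, 32): truth gives 0; report 2 gives 2 > 0. Violating.
Others report (2, 2): truth gives 0; no alternative beats it.
Others report (2, 4): truth gives 0; no alternative beats it.
(Checking all 16 profiles: 3 have a profitable deviation, 13 do not.)

3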